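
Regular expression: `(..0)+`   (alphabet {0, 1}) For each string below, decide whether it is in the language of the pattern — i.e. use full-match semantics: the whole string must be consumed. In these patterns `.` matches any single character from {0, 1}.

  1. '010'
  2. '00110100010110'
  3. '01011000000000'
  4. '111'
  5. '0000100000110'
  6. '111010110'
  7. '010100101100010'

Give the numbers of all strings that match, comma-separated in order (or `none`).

1

1. '010' → match
2 → no match
3 → no match
4. '111' → no match — must end with '0'
5 → no match
6. '111010110' → no match
7 → no match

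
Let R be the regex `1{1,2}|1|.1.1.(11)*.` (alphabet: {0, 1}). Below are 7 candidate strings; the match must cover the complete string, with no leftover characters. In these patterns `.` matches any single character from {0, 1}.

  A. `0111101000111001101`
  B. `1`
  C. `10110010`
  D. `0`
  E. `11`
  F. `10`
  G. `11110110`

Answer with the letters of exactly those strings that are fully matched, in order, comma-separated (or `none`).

A → no match
B → match
C → no match
D → no match
E → match
F → no match
G → match

B, E, G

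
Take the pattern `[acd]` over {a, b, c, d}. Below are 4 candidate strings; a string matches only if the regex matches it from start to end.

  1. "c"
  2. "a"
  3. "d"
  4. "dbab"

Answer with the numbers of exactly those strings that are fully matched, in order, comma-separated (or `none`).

1 → match
2 → match
3 → match
4 → no match

1, 2, 3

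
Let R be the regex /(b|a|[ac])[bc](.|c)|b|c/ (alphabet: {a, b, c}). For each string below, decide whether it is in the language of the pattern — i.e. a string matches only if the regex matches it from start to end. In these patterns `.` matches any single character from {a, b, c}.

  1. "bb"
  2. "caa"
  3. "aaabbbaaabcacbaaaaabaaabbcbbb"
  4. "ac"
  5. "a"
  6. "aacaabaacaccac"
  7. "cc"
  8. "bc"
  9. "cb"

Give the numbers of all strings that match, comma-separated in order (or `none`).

none

1. "bb" → no match
2. "caa" → no match
3 → no match
4. "ac" → no match
5. "a" → no match
6 → no match
7. "cc" → no match
8. "bc" → no match
9. "cb" → no match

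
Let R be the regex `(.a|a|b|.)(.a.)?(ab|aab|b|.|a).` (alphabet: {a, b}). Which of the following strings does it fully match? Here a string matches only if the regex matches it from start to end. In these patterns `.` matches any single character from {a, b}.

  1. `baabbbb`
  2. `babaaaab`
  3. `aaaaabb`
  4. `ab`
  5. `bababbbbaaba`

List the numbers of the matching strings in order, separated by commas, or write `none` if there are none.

1 → no match
2 → no match
3 → match
4 → no match
5 → no match

3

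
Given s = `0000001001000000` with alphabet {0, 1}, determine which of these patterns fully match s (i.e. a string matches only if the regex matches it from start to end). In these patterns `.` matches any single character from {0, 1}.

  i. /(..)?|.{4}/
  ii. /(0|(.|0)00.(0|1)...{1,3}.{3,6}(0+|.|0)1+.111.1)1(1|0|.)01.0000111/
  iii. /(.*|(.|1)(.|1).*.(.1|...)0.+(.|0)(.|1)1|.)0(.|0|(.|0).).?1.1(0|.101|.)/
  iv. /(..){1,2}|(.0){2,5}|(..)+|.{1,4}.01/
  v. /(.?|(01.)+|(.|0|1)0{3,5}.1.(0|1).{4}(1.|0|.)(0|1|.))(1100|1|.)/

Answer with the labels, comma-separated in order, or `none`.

iv, v

i → no match
ii → no match — must end with `0000111`
iii → no match
iv → match
v → match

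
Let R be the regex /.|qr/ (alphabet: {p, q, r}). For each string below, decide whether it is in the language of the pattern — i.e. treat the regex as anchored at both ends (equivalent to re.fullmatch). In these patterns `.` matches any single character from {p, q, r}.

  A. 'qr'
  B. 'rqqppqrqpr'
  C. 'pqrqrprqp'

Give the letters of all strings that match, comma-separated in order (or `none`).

A → match
B → no match
C → no match

A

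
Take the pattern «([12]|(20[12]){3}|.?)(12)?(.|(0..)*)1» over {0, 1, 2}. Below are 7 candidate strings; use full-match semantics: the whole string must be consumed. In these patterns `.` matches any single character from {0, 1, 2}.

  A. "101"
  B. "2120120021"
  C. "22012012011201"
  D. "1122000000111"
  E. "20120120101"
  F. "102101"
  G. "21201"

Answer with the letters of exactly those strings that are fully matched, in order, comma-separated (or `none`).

A → match
B → match
C → no match
D → no match
E → match
F → no match
G → match

A, B, E, G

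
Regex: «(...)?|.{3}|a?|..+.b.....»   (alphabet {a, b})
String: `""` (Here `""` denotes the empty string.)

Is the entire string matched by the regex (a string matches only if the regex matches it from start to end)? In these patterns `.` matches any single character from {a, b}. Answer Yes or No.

Yes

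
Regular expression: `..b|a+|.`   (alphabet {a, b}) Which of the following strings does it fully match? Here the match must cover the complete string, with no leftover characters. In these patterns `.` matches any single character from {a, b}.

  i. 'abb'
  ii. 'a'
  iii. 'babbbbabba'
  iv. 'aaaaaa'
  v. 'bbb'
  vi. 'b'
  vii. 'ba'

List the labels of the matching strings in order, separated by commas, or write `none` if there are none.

i → match
ii → match
iii → no match
iv → match
v → match
vi → match
vii → no match

i, ii, iv, v, vi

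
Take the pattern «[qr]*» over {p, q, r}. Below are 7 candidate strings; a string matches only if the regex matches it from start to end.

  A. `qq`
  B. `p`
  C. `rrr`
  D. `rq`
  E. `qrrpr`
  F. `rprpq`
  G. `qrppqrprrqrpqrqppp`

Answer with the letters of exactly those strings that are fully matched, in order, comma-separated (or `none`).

A, C, D

A → match
B → no match
C → match
D → match
E → no match
F → no match
G → no match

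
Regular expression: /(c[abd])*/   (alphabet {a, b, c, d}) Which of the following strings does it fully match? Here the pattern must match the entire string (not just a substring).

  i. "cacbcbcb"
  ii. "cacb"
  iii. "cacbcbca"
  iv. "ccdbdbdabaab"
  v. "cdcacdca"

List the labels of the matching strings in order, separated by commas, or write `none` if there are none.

i → match
ii → match
iii → match
iv → no match
v → match

i, ii, iii, v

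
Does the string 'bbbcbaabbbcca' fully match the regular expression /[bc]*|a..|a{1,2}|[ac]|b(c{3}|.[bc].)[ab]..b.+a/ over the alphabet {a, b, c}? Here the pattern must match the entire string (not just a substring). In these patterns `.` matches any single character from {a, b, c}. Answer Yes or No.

Yes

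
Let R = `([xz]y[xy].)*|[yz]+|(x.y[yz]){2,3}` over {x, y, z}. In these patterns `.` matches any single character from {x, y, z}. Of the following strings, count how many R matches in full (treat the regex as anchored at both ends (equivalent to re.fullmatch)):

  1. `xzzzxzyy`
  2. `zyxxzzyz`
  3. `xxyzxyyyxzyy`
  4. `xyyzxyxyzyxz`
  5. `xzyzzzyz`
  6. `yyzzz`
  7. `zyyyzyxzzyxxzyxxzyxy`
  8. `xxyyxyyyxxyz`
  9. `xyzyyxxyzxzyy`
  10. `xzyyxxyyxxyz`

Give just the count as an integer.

6

1 → no match
2 → no match
3 → match
4 → match
5 → no match
6 → match
7 → match
8 → match
9 → no match
10 → match
Total matched: 6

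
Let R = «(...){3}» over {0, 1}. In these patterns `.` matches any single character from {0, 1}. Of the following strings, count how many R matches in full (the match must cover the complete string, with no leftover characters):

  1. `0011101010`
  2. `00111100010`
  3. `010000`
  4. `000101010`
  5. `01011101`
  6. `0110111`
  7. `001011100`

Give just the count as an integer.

1 → no match
2 → no match
3 → no match
4 → match
5 → no match
6 → no match
7 → match
Total matched: 2

2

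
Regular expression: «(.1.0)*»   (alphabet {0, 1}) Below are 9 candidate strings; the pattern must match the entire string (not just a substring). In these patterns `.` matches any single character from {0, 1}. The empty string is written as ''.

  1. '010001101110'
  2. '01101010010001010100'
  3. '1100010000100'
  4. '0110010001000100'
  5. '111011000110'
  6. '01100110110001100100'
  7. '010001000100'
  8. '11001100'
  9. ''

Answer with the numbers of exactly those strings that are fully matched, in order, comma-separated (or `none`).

1, 4, 5, 6, 7, 8, 9

1 → match
2 → no match
3 → no match
4 → match
5 → match
6 → match
7 → match
8 → match
9 → match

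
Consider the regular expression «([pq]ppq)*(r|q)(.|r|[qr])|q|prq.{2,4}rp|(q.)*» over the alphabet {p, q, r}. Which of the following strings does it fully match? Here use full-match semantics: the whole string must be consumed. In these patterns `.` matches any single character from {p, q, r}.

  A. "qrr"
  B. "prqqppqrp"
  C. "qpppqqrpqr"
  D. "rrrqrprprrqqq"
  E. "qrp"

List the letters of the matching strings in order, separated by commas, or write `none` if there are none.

B

A. "qrr" → no match
B. "prqqppqrp" → match
C. "qpppqqrpqr" → no match
D → no match
E. "qrp" → no match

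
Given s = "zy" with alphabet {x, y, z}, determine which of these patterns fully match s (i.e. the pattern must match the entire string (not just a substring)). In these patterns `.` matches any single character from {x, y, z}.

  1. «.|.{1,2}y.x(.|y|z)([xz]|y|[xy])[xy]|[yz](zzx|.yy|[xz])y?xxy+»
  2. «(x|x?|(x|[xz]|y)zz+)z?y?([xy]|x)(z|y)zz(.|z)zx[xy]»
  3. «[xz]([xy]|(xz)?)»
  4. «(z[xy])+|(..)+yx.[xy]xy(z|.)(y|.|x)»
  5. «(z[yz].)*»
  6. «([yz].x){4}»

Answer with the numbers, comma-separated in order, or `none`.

3, 4

1 → no match
2 → no match
3 → match
4 → match
5 → no match
6 → no match — must end with "x"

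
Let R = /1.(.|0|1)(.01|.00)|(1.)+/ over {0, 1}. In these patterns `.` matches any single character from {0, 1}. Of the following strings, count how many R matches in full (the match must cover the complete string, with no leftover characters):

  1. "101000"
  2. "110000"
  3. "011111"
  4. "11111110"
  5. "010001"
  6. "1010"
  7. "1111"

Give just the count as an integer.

1 → match
2 → match
3 → no match — must start with "1"
4 → match
5 → no match — must start with "1"
6 → match
7 → match
Total matched: 5

5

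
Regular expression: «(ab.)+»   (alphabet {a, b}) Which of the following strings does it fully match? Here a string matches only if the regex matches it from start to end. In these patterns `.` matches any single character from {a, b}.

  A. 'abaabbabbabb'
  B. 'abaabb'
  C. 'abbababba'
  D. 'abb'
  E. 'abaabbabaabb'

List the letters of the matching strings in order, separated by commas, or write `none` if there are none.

A → match
B → match
C → no match
D → match
E → match

A, B, D, E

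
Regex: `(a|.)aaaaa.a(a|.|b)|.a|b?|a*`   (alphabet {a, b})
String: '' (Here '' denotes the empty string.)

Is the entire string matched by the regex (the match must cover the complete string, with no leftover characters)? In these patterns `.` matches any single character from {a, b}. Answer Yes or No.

Yes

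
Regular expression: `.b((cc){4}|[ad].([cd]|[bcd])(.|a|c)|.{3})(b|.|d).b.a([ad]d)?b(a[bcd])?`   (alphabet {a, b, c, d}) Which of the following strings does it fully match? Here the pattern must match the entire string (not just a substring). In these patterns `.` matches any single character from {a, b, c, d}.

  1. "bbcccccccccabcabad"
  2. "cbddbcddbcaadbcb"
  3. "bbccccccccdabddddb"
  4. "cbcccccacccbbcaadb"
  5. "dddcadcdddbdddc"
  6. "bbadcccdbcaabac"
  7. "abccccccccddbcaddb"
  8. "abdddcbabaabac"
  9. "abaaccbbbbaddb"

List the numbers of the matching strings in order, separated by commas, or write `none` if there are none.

1, 7, 8, 9

1 → match
2 → no match
3 → no match
4 → no match
5 → no match
6 → no match
7 → match
8 → match
9 → match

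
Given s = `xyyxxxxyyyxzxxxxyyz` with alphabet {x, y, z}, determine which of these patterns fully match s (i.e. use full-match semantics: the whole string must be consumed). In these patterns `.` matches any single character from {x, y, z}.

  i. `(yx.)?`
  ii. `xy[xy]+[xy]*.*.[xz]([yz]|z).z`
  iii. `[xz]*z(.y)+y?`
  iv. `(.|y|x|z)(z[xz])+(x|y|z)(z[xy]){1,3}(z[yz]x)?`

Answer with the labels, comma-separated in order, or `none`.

i → no match
ii → match
iii → no match
iv → no match

ii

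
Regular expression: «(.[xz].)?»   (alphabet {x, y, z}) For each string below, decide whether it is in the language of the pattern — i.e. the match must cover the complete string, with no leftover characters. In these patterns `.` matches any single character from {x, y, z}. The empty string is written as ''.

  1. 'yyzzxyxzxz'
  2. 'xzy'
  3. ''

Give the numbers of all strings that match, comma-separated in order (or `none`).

1 → no match
2 → match
3 → match

2, 3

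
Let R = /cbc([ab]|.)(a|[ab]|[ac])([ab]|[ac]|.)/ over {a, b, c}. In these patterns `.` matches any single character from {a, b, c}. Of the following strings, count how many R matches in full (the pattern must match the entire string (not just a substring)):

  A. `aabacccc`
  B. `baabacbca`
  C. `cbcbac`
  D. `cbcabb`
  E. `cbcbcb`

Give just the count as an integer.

A → no match — must start with `cbc`
B → no match — must start with `cbc`
C → match
D → match
E → match
Total matched: 3

3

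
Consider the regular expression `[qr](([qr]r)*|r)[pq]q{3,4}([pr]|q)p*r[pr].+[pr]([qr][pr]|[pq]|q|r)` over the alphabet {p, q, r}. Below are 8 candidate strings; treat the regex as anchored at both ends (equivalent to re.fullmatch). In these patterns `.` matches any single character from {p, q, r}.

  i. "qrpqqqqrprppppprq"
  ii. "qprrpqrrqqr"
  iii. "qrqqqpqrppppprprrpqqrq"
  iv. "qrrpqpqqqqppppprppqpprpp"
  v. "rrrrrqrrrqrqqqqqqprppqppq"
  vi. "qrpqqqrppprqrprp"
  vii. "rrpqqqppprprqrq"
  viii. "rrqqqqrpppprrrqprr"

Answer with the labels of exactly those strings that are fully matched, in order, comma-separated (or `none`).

i → match
ii → no match
iii → no match
iv → no match
v → match
vi → no match
vii → match
viii → match

i, v, vii, viii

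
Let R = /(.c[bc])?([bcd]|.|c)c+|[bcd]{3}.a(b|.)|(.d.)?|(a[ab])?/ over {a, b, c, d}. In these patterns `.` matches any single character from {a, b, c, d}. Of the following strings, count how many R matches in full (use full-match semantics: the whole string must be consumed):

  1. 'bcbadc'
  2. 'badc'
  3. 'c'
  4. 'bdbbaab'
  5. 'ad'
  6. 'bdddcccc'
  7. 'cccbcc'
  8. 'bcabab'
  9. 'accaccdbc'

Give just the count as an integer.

1

1 → no match
2 → no match
3 → no match
4 → no match
5 → no match
6 → no match
7 → match
8 → no match
9 → no match
Total matched: 1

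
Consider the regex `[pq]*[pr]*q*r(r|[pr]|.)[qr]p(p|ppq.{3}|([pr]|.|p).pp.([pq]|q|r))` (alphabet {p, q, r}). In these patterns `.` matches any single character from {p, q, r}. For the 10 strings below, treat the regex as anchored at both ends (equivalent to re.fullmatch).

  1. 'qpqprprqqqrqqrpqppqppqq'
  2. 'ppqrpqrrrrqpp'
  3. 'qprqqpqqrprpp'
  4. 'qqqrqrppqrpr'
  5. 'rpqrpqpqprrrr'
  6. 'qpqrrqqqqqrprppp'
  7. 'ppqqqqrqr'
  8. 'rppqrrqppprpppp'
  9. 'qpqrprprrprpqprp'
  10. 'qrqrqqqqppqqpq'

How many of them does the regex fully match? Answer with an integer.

0

1 → no match
2 → no match
3 → no match
4 → no match
5 → no match
6 → no match
7 → no match
8 → no match
9 → no match
10 → no match
Total matched: 0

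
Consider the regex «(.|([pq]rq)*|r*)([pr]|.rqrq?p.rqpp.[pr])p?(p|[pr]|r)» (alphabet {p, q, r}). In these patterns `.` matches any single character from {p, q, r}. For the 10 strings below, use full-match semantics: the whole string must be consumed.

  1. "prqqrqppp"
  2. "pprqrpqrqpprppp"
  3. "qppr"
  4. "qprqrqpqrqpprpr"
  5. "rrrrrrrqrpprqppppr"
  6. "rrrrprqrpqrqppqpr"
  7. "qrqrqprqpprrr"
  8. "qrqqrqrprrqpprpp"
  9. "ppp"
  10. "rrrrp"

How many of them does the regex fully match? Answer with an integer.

1. "prqqrqppp" → match
2 → match
3. "qppr" → match
4 → match
5 → match
6 → match
7 → no match
8 → match
9. "ppp" → match
10. "rrrrp" → match
Total matched: 9

9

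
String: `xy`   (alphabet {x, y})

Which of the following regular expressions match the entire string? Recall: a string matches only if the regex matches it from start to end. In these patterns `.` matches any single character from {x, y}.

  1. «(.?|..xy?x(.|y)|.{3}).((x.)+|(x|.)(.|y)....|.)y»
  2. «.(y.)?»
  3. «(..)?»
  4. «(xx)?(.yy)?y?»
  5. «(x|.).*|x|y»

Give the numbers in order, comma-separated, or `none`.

3, 5

1 → no match
2 → no match
3 → match
4 → no match
5 → match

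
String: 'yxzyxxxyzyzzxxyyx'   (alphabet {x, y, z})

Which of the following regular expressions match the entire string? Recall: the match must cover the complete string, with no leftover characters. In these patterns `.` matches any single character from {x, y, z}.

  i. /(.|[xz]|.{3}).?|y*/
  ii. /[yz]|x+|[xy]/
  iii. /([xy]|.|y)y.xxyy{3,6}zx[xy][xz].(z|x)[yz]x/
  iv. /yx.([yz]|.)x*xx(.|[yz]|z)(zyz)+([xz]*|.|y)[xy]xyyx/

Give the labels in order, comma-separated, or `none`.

iv

i → no match
ii → no match
iii → no match
iv → match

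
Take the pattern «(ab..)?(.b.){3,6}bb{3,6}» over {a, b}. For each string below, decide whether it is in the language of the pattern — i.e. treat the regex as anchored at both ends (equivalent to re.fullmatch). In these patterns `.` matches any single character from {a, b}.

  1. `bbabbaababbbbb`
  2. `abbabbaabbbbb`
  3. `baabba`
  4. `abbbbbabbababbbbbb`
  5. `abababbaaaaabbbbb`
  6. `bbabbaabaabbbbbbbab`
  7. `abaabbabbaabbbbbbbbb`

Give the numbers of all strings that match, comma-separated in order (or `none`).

1 → match
2 → no match
3 → no match — must end with `b`
4 → match
5 → no match
6 → no match
7 → match

1, 4, 7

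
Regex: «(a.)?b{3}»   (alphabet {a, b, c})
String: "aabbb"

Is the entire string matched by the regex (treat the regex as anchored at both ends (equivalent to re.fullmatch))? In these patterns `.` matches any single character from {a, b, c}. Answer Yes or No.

Yes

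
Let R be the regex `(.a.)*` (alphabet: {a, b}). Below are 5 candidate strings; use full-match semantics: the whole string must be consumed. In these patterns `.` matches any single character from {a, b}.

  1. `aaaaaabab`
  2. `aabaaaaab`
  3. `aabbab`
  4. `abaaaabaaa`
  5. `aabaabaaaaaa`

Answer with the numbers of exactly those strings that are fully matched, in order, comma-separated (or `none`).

1, 2, 3, 5

1 → match
2 → match
3 → match
4 → no match
5 → match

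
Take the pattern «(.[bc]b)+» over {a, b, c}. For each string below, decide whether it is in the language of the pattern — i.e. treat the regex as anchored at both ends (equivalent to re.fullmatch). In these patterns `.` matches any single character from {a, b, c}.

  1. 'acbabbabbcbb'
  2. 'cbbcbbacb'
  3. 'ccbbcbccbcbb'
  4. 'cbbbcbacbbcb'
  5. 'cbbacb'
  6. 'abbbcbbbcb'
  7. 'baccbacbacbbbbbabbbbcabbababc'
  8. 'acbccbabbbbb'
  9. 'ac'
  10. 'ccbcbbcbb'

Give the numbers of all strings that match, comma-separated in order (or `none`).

1 → match
2 → match
3 → match
4 → match
5 → match
6 → no match
7 → no match — must end with 'b'
8 → match
9 → no match — must end with 'b'
10 → match

1, 2, 3, 4, 5, 8, 10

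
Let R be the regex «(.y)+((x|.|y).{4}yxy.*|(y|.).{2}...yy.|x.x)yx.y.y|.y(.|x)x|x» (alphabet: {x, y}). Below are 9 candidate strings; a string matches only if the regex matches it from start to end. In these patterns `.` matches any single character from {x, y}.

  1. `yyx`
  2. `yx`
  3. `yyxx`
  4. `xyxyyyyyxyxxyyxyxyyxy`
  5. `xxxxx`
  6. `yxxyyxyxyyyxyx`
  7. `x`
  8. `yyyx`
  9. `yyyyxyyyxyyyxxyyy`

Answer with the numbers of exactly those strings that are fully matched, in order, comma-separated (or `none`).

3, 4, 7, 8, 9

1 → no match
2 → no match
3 → match
4 → match
5 → no match
6 → no match
7 → match
8 → match
9 → match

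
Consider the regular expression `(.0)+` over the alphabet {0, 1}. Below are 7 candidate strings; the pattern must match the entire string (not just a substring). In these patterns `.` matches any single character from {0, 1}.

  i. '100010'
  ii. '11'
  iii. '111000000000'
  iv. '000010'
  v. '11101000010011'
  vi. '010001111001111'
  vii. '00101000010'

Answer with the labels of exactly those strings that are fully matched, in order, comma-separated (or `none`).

i, iv

i → match
ii → no match — must end with '0'
iii → no match
iv → match
v → no match — must end with '0'
vi → no match — must end with '0'
vii → no match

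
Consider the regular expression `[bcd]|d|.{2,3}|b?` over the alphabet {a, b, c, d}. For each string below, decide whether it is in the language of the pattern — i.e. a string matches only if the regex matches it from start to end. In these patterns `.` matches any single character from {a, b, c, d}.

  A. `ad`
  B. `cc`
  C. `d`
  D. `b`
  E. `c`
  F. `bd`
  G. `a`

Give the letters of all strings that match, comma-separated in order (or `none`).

A, B, C, D, E, F

A → match
B → match
C → match
D → match
E → match
F → match
G → no match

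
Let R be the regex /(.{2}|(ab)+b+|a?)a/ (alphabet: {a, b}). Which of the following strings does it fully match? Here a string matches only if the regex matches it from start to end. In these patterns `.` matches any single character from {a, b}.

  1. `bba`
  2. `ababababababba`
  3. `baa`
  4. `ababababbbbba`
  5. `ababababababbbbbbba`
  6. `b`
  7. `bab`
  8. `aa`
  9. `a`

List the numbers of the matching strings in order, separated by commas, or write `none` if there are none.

1. `bba` → match
2 → match
3. `baa` → match
4 → match
5 → match
6. `b` → no match — must end with `a`
7. `bab` → no match — must end with `a`
8. `aa` → match
9. `a` → match

1, 2, 3, 4, 5, 8, 9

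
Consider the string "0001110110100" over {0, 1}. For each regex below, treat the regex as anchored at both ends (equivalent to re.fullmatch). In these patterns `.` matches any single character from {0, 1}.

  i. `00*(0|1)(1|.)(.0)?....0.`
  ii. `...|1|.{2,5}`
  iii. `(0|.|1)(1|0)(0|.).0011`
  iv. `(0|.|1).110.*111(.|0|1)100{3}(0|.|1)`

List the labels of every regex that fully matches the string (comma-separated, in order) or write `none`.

i

i → match
ii → no match
iii → no match — must end with "0011"
iv → no match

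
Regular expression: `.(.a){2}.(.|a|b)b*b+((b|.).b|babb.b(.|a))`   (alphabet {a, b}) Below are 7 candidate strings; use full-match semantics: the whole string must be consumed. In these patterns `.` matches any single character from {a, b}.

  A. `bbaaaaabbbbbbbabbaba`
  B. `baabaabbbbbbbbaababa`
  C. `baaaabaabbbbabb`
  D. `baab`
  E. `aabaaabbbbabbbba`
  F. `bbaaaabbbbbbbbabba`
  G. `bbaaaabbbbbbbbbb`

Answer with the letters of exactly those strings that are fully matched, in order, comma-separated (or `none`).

A → match
B → no match
C → no match
D. `baab` → no match
E → no match
F → no match
G → match

A, G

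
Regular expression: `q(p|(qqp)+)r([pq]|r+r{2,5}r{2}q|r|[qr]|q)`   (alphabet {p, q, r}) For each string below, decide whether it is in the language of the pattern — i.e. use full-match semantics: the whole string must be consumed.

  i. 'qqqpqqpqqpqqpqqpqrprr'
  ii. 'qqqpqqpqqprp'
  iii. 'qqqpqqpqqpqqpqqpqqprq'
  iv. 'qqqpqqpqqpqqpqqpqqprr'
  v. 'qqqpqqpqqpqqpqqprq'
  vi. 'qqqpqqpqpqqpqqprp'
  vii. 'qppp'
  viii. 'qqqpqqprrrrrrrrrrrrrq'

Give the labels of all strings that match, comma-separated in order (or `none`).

i → no match
ii → match
iii → match
iv → match
v → match
vi → no match
vii → no match
viii → match

ii, iii, iv, v, viii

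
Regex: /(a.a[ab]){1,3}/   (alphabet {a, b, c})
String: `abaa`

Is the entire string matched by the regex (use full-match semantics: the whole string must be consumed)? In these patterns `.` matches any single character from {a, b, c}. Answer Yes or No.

Yes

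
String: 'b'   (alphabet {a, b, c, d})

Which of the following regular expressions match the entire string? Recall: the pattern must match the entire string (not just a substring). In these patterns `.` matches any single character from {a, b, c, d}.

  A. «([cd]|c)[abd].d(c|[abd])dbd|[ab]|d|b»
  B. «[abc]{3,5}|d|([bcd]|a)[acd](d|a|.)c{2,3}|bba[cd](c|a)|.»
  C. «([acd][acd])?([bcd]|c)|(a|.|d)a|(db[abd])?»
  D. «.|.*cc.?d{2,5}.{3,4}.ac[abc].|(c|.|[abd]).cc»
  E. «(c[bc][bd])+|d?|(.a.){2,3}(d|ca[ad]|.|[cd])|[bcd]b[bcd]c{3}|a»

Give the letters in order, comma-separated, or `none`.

A → match
B → match
C → match
D → match
E → no match

A, B, C, D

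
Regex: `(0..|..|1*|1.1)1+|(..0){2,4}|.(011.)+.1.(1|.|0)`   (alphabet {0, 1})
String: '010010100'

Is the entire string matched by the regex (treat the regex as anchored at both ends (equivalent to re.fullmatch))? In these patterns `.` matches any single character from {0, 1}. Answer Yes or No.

Yes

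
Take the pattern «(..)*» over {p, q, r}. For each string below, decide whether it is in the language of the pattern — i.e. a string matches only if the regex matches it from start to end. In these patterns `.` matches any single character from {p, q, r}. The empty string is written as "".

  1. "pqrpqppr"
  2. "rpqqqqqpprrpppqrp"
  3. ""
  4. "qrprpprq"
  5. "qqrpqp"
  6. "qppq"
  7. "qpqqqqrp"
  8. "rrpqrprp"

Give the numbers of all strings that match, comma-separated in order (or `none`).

1, 3, 4, 5, 6, 7, 8

1 → match
2 → no match
3 → match
4 → match
5 → match
6 → match
7 → match
8 → match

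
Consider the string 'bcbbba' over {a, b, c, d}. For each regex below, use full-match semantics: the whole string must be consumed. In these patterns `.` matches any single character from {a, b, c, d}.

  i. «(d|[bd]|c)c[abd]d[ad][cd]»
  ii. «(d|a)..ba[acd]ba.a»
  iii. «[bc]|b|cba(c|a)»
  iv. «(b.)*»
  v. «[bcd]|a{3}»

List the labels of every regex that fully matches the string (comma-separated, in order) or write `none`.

iv

i → no match
ii → no match
iii → no match
iv → match
v → no match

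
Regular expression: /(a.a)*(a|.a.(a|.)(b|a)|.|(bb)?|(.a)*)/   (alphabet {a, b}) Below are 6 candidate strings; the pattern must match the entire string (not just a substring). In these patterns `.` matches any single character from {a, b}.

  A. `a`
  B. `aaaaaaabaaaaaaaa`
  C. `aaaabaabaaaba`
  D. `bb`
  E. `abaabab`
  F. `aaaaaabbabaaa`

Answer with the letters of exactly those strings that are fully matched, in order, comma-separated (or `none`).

A, B, C, D, E

A → match
B → match
C → match
D → match
E → match
F → no match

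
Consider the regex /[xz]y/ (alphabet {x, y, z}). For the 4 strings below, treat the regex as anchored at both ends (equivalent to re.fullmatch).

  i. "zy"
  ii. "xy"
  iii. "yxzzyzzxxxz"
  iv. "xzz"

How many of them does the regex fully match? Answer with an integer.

2

i. "zy" → match
ii. "xy" → match
iii. "yxzzyzzxxxz" → no match — must end with "y"
iv. "xzz" → no match — must end with "y"
Total matched: 2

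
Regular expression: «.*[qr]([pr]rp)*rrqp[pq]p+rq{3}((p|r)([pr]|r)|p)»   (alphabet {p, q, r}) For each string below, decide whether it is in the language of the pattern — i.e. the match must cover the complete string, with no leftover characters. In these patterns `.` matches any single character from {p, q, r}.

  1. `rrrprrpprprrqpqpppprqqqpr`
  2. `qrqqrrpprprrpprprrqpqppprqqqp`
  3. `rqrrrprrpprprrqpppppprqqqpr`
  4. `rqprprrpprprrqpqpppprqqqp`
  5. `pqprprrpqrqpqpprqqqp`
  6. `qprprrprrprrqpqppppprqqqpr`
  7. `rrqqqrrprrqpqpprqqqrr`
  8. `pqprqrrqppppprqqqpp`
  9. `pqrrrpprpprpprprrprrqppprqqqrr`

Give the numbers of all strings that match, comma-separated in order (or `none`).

1, 2, 3, 4, 6, 7, 8, 9

1 → match
2 → match
3 → match
4 → match
5 → no match
6 → match
7 → match
8 → match
9 → match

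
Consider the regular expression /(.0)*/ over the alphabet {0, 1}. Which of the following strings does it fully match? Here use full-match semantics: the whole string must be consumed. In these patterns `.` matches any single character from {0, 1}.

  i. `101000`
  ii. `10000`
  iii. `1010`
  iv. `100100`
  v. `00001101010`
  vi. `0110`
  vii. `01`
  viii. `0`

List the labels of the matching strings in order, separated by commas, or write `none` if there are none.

i → match
ii → no match
iii → match
iv → no match
v → no match
vi → no match
vii → no match
viii → no match

i, iii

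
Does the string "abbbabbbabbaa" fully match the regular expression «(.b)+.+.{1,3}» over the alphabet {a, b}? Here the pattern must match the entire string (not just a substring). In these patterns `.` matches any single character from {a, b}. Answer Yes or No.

Yes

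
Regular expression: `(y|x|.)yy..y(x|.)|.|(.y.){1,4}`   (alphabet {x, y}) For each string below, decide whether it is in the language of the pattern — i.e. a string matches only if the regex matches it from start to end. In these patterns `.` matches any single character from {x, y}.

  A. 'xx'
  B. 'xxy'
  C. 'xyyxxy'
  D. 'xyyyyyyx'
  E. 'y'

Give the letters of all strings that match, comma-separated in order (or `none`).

A → no match
B → no match
C → no match
D → no match
E → match

E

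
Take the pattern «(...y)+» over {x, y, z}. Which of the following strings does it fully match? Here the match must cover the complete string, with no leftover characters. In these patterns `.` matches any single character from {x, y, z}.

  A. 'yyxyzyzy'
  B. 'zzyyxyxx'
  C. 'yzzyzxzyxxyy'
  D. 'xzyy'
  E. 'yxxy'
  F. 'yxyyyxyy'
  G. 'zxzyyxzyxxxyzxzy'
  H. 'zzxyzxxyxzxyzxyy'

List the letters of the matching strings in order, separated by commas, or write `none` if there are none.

A → match
B → no match — must end with 'y'
C → match
D → match
E → match
F → match
G → match
H → match

A, C, D, E, F, G, H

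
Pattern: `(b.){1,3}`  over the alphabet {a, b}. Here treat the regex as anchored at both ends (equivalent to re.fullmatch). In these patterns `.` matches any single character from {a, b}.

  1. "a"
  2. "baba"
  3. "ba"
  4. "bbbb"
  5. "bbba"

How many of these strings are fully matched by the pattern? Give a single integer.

1 → no match — must start with "b"
2 → match
3 → match
4 → match
5 → match
Total matched: 4

4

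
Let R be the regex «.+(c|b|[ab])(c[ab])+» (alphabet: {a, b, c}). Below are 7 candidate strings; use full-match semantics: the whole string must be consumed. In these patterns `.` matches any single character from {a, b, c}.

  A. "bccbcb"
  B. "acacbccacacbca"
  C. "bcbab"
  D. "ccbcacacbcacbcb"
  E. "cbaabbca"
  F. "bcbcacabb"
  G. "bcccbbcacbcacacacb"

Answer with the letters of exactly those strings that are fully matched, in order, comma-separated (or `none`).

A → match
B → match
C → no match
D → match
E → match
F → no match
G → match

A, B, D, E, G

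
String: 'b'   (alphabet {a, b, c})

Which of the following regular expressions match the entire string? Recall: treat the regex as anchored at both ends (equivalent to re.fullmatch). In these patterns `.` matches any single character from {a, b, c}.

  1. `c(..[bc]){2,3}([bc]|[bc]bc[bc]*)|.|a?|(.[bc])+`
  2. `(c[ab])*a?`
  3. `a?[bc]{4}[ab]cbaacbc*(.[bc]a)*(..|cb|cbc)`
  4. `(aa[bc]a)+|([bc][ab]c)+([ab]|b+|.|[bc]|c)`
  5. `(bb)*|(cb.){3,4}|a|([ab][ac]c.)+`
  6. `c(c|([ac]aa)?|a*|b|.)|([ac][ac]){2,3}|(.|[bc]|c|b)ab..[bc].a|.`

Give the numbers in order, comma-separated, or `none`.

1, 6

1 → match
2 → no match
3 → no match
4 → no match
5 → no match
6 → match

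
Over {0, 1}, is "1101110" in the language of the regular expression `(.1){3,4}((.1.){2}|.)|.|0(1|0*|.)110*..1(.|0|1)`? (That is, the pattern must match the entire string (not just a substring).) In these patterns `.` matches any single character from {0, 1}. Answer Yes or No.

Yes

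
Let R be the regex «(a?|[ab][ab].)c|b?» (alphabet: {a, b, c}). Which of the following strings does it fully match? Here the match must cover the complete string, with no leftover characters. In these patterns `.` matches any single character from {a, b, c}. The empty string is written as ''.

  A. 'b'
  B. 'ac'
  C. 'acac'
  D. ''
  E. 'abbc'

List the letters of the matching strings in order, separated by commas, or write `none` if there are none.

A → match
B → match
C → no match
D → match
E → match

A, B, D, E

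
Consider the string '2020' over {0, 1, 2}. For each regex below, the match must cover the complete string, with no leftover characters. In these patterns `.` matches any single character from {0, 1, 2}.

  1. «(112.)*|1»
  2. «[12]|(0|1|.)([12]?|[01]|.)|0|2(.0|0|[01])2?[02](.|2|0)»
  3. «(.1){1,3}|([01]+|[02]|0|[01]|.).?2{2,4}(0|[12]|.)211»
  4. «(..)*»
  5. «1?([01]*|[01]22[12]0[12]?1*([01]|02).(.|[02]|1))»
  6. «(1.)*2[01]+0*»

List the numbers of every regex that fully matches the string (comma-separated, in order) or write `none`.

2, 4

1 → no match
2 → match
3 → no match
4 → match
5 → no match
6 → no match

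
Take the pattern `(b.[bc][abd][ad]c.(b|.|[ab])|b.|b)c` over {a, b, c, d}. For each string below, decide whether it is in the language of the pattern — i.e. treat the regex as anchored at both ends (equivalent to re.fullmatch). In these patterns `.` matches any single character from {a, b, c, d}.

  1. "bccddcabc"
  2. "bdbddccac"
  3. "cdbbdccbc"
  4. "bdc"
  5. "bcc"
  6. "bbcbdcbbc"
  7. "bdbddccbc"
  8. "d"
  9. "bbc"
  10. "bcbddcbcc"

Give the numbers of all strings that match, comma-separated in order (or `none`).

1 → match
2 → match
3 → no match — must start with "b"
4 → match
5 → match
6 → match
7 → match
8 → no match — must start with "b"
9 → match
10 → match

1, 2, 4, 5, 6, 7, 9, 10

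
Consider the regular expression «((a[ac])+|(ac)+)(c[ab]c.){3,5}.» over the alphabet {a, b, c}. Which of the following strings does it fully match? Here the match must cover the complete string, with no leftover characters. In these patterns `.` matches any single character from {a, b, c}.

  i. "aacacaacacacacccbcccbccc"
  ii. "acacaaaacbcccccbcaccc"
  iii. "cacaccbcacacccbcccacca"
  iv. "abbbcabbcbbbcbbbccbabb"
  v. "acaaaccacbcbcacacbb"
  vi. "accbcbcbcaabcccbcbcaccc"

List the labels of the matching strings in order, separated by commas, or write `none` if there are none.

i → no match
ii → no match
iii → no match
iv → no match
v → match
vi → no match

v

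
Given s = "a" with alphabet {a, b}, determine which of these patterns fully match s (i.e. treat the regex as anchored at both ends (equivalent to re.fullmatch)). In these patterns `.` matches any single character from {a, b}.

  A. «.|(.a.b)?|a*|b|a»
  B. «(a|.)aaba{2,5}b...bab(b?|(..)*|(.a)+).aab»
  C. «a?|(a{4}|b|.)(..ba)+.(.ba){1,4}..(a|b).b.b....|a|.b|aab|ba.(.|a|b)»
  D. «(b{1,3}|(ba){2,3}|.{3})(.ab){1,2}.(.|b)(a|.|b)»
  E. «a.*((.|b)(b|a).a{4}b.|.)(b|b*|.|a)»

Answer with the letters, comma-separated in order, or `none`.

A, C

A → match
B → no match — must end with "aab"
C → match
D → no match
E → no match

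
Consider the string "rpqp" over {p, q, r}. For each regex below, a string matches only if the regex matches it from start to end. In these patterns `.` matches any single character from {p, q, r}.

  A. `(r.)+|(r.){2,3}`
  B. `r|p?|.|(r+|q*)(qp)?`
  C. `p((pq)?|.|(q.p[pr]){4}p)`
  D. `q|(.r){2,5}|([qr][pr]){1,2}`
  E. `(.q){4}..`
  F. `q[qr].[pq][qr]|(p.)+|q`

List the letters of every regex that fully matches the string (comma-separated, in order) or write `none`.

A → no match
B → no match
C → no match — must start with "p"
D → match
E → no match
F → no match

D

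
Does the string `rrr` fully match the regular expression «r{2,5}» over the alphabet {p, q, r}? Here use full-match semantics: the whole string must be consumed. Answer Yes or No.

Yes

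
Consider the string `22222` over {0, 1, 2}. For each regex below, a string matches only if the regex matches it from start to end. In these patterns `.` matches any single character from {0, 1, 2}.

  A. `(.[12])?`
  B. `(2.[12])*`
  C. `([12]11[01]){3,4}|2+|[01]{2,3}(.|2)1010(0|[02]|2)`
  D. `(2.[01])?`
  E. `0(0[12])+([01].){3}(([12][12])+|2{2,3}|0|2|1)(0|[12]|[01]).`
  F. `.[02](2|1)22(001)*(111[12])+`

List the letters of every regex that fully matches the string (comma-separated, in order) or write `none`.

C

A → no match
B → no match
C → match
D → no match
E → no match — must start with `00`
F → no match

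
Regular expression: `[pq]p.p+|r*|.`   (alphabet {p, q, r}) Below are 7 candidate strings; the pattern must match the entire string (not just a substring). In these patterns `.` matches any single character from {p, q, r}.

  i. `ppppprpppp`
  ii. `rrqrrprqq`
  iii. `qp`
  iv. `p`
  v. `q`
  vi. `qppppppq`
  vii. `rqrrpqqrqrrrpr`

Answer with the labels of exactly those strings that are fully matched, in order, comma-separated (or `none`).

iv, v

i. `ppppprpppp` → no match
ii. `rrqrrprqq` → no match
iii. `qp` → no match
iv. `p` → match
v. `q` → match
vi. `qppppppq` → no match
vii → no match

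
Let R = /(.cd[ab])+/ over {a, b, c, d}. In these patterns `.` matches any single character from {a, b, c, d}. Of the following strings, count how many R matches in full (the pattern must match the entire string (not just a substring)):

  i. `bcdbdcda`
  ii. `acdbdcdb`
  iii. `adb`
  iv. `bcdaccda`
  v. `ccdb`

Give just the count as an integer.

i. `bcdbdcda` → match
ii. `acdbdcdb` → match
iii. `adb` → no match
iv. `bcdaccda` → match
v. `ccdb` → match
Total matched: 4

4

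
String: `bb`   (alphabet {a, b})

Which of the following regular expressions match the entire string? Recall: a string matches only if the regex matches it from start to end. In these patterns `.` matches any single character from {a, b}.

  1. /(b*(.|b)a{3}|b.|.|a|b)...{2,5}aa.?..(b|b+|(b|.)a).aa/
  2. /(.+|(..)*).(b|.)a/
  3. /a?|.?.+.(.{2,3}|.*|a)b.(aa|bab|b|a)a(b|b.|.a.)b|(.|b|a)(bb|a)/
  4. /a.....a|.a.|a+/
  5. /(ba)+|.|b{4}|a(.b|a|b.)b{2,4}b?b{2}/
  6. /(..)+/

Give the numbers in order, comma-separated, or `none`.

6

1 → no match — must end with `aa`
2 → no match — must end with `a`
3 → no match
4 → no match
5 → no match
6 → match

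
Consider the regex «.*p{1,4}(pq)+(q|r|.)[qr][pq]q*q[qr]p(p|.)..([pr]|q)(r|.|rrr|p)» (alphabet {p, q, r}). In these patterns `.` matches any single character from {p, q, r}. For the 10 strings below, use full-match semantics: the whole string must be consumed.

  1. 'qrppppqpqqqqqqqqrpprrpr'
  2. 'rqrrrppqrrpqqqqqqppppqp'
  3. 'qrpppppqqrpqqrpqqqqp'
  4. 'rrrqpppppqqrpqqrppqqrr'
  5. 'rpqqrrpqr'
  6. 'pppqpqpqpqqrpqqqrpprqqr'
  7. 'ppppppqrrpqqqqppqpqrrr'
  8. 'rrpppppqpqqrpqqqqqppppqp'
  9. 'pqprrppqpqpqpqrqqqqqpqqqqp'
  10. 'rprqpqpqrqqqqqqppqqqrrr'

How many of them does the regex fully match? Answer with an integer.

8

1 → match
2 → match
3 → match
4 → match
5. 'rpqqrrpqr' → no match
6 → match
7 → match
8 → match
9 → match
10 → no match
Total matched: 8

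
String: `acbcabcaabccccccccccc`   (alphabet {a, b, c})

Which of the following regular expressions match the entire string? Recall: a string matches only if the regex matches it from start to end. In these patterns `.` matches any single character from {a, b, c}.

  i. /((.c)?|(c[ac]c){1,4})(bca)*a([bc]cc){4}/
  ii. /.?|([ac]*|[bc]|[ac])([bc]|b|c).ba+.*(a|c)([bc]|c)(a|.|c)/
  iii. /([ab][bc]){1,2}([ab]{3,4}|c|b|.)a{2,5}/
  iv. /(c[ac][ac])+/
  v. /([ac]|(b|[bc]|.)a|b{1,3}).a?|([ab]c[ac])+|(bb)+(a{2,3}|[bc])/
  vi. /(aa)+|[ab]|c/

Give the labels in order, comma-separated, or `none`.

i

i → match
ii → no match
iii → no match — must end with `a`
iv → no match — must start with `c`
v → no match
vi → no match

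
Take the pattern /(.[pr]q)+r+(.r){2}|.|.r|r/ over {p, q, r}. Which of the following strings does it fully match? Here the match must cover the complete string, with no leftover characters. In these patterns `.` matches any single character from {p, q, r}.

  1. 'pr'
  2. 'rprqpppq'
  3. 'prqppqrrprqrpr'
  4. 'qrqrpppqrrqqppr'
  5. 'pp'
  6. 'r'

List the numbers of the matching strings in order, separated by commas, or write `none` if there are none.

1, 6

1 → match
2 → no match
3 → no match
4 → no match
5 → no match
6 → match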